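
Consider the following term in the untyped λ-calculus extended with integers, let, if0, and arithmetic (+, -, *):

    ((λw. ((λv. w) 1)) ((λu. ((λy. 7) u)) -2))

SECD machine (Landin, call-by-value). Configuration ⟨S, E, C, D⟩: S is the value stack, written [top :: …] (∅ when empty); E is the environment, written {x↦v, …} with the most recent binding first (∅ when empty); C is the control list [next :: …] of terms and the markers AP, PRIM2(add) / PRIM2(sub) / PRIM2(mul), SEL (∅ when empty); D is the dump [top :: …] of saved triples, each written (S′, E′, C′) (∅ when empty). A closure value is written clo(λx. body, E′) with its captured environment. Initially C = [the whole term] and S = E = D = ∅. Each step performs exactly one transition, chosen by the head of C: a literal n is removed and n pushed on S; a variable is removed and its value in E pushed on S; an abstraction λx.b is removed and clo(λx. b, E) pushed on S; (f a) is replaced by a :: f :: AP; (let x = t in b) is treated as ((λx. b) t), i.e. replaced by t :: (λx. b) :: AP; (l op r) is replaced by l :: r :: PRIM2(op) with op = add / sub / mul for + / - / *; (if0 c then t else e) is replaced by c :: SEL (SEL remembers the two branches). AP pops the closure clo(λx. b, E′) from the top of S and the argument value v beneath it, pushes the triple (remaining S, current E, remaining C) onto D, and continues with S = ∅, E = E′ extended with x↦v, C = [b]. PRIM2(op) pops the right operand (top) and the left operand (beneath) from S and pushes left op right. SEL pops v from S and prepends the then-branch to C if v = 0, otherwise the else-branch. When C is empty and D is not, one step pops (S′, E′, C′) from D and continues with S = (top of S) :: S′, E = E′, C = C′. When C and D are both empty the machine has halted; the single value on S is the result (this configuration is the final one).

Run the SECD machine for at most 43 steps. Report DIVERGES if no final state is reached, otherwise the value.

t=0: <S=∅, E=∅, C=[((λw. ((λv. w) 1)) ((λu. ((λy. 7) u)) -2))], D=∅>
t=1: <S=∅, E=∅, C=[((λu. ((λy. 7) u)) -2) :: (λw. ((λv. w) 1)) :: AP], D=∅>
t=2: <S=∅, E=∅, C=[-2 :: (λu. ((λy. 7) u)) :: AP :: (λw. ((λv. w) 1)) :: AP], D=∅>
t=3: <S=[-2], E=∅, C=[(λu. ((λy. 7) u)) :: AP :: (λw. ((λv. w) 1)) :: AP], D=∅>
t=4: <S=[clo(λu. ((λy. 7) u), ∅) :: -2], E=∅, C=[AP :: (λw. ((λv. w) 1)) :: AP], D=∅>
t=5: <S=∅, E={u↦-2}, C=[((λy. 7) u)], D=[(∅, ∅, [(λw. ((λv. w) 1)) :: AP])]>
t=6: <S=∅, E={u↦-2}, C=[u :: (λy. 7) :: AP], D=[(∅, ∅, [(λw. ((λv. w) 1)) :: AP])]>
t=7: <S=[-2], E={u↦-2}, C=[(λy. 7) :: AP], D=[(∅, ∅, [(λw. ((λv. w) 1)) :: AP])]>
t=8: <S=[clo(λy. 7, {u↦-2}) :: -2], E={u↦-2}, C=[AP], D=[(∅, ∅, [(λw. ((λv. w) 1)) :: AP])]>
t=9: <S=∅, E={y↦-2, u↦-2}, C=[7], D=[(∅, {u↦-2}, ∅) :: (∅, ∅, [(λw. ((λv. w) 1)) :: AP])]>
t=10: <S=[7], E={y↦-2, u↦-2}, C=∅, D=[(∅, {u↦-2}, ∅) :: (∅, ∅, [(λw. ((λv. w) 1)) :: AP])]>
t=11: <S=[7], E={u↦-2}, C=∅, D=[(∅, ∅, [(λw. ((λv. w) 1)) :: AP])]>
t=12: <S=[7], E=∅, C=[(λw. ((λv. w) 1)) :: AP], D=∅>
t=13: <S=[clo(λw. ((λv. w) 1), ∅) :: 7], E=∅, C=[AP], D=∅>
t=14: <S=∅, E={w↦7}, C=[((λv. w) 1)], D=[(∅, ∅, ∅)]>
t=15: <S=∅, E={w↦7}, C=[1 :: (λv. w) :: AP], D=[(∅, ∅, ∅)]>
t=16: <S=[1], E={w↦7}, C=[(λv. w) :: AP], D=[(∅, ∅, ∅)]>
t=17: <S=[clo(λv. w, {w↦7}) :: 1], E={w↦7}, C=[AP], D=[(∅, ∅, ∅)]>
t=18: <S=∅, E={v↦1, w↦7}, C=[w], D=[(∅, {w↦7}, ∅) :: (∅, ∅, ∅)]>
t=19: <S=[7], E={v↦1, w↦7}, C=∅, D=[(∅, {w↦7}, ∅) :: (∅, ∅, ∅)]>
t=20: <S=[7], E={w↦7}, C=∅, D=[(∅, ∅, ∅)]>
t=21: <S=[7], E=∅, C=∅, D=∅>
→ final value 7

Answer: 7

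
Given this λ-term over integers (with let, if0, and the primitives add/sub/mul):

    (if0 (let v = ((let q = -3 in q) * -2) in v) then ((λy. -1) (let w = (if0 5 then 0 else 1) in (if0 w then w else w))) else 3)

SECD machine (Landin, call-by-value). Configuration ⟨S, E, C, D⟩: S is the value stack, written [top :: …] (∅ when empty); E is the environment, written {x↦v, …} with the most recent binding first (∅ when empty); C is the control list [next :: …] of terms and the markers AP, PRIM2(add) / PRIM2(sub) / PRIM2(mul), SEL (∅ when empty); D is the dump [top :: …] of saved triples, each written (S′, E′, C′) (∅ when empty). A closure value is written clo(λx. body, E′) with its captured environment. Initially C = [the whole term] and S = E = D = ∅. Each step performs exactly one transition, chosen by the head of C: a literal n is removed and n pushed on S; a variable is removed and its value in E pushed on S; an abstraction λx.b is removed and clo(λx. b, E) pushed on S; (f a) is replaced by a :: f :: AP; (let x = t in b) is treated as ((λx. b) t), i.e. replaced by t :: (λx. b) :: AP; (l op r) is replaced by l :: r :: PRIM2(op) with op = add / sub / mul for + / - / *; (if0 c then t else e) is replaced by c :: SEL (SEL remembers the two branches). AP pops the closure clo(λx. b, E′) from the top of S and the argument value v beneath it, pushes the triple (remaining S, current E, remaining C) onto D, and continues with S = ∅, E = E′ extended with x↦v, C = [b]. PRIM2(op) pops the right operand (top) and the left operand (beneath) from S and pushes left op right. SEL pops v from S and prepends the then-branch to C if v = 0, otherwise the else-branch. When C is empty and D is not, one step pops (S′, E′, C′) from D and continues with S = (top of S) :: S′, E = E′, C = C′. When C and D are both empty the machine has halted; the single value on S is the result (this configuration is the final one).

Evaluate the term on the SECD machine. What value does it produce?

step 0: ⟨S=∅; E=∅; C=[(if0 (let v = ((let q = -3 in q) * -2) in v) then ((λy. -1) (let w = (if0 5 then 0 else 1) in (if0 w then w else w))) else 3)]; D=∅⟩
step 1: ⟨S=∅; E=∅; C=[(let v = ((let q = -3 in q) * -2) in v) :: SEL]; D=∅⟩
step 2: ⟨S=∅; E=∅; C=[((let q = -3 in q) * -2) :: (λv. v) :: AP :: SEL]; D=∅⟩
step 3: ⟨S=∅; E=∅; C=[(let q = -3 in q) :: -2 :: PRIM2(mul) :: (λv. v) :: AP :: SEL]; D=∅⟩
step 4: ⟨S=∅; E=∅; C=[-3 :: (λq. q) :: AP :: -2 :: PRIM2(mul) :: (λv. v) :: AP :: SEL]; D=∅⟩
step 5: ⟨S=[-3]; E=∅; C=[(λq. q) :: AP :: -2 :: PRIM2(mul) :: (λv. v) :: AP :: SEL]; D=∅⟩
step 6: ⟨S=[clo(λq. q, ∅) :: -3]; E=∅; C=[AP :: -2 :: PRIM2(mul) :: (λv. v) :: AP :: SEL]; D=∅⟩
step 7: ⟨S=∅; E={q↦-3}; C=[q]; D=[(∅, ∅, [-2 :: PRIM2(mul) :: (λv. v) :: AP :: SEL])]⟩
step 8: ⟨S=[-3]; E={q↦-3}; C=∅; D=[(∅, ∅, [-2 :: PRIM2(mul) :: (λv. v) :: AP :: SEL])]⟩
step 9: ⟨S=[-3]; E=∅; C=[-2 :: PRIM2(mul) :: (λv. v) :: AP :: SEL]; D=∅⟩
step 10: ⟨S=[-2 :: -3]; E=∅; C=[PRIM2(mul) :: (λv. v) :: AP :: SEL]; D=∅⟩
step 11: ⟨S=[6]; E=∅; C=[(λv. v) :: AP :: SEL]; D=∅⟩
step 12: ⟨S=[clo(λv. v, ∅) :: 6]; E=∅; C=[AP :: SEL]; D=∅⟩
step 13: ⟨S=∅; E={v↦6}; C=[v]; D=[(∅, ∅, [SEL])]⟩
step 14: ⟨S=[6]; E={v↦6}; C=∅; D=[(∅, ∅, [SEL])]⟩
step 15: ⟨S=[6]; E=∅; C=[SEL]; D=∅⟩
step 16: ⟨S=∅; E=∅; C=[3]; D=∅⟩
step 17: ⟨S=[3]; E=∅; C=∅; D=∅⟩
→ final value 3

Answer: 3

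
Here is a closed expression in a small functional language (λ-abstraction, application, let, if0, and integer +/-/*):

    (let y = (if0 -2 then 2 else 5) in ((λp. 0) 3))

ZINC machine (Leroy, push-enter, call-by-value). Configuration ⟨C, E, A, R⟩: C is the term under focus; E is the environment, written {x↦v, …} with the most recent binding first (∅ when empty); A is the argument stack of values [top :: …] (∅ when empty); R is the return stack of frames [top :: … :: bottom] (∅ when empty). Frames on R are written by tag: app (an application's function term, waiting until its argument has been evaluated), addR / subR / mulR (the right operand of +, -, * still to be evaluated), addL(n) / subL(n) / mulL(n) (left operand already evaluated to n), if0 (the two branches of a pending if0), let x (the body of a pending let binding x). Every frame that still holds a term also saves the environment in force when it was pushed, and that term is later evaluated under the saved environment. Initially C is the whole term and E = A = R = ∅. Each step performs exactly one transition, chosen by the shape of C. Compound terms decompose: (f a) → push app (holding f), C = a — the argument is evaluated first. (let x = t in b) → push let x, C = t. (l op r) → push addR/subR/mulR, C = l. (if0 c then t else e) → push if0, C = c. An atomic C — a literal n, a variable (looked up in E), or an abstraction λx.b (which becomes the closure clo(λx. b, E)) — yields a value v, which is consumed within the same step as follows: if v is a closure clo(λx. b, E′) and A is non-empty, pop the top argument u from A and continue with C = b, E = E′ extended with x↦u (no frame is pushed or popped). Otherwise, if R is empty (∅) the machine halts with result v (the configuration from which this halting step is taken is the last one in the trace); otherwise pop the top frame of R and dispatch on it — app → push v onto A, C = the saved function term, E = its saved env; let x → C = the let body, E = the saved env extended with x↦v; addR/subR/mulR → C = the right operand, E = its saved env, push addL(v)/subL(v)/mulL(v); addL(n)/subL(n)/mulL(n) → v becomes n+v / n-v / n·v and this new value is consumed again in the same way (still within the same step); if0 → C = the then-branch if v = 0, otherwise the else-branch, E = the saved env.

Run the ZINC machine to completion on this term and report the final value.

Answer: 0

Machine steps:
0. ⟨C=(let y = (if0 -2 then 2 else 5) in ((λp. 0) 3)); E=∅; A=∅; R=∅⟩
1. ⟨C=(if0 -2 then 2 else 5); E=∅; A=∅; R=[let y]⟩
2. ⟨C=-2; E=∅; A=∅; R=[if0 :: let y]⟩
3. ⟨C=5; E=∅; A=∅; R=[let y]⟩
4. ⟨C=((λp. 0) 3); E={y↦5}; A=∅; R=∅⟩
5. ⟨C=3; E={y↦5}; A=∅; R=[app]⟩
6. ⟨C=(λp. 0); E={y↦5}; A=[3]; R=∅⟩
7. ⟨C=0; E={p↦3, y↦5}; A=∅; R=∅⟩
→ final value 0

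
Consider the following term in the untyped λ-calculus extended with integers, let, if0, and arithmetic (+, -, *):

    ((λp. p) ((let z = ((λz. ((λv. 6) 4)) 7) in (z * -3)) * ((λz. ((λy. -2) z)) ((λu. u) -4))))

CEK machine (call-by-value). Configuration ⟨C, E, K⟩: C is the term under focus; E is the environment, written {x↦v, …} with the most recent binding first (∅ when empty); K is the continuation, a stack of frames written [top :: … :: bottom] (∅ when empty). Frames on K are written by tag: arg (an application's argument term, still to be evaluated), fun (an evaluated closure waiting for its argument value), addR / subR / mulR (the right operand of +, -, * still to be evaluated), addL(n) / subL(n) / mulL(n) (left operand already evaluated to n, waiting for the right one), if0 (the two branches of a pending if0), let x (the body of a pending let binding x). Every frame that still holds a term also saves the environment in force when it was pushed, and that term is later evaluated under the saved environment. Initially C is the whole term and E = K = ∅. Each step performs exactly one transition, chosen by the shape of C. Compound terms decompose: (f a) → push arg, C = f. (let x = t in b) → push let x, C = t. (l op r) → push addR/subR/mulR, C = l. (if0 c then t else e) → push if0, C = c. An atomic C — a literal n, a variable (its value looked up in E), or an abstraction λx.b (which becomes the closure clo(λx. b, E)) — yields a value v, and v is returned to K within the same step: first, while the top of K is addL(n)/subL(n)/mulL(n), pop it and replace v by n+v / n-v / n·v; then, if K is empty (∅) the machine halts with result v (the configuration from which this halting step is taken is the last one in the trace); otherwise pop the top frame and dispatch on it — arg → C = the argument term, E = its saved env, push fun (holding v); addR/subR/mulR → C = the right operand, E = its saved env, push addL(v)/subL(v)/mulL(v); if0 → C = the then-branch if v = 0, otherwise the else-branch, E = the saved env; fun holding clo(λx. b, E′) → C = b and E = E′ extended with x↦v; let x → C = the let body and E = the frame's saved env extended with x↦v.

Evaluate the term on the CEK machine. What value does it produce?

Answer: 36

Machine steps:
0. [C=((λp. p) ((let z = ((λz. ((λv. 6) 4)) 7) in (z * -3)) * ((λz. ((λy. -2) z)) ((λu. u) -4)))) | E=∅ | K=∅]
1. [C=(λp. p) | E=∅ | K=[arg]]
2. [C=((let z = ((λz. ((λv. 6) 4)) 7) in (z * -3)) * ((λz. ((λy. -2) z)) ((λu. u) -4))) | E=∅ | K=[fun]]
3. [C=(let z = ((λz. ((λv. 6) 4)) 7) in (z * -3)) | E=∅ | K=[mulR :: fun]]
4. [C=((λz. ((λv. 6) 4)) 7) | E=∅ | K=[let z :: mulR :: fun]]
5. [C=(λz. ((λv. 6) 4)) | E=∅ | K=[arg :: let z :: mulR :: fun]]
6. [C=7 | E=∅ | K=[fun :: let z :: mulR :: fun]]
7. [C=((λv. 6) 4) | E={z↦7} | K=[let z :: mulR :: fun]]
8. [C=(λv. 6) | E={z↦7} | K=[arg :: let z :: mulR :: fun]]
9. [C=4 | E={z↦7} | K=[fun :: let z :: mulR :: fun]]
10. [C=6 | E={v↦4, z↦7} | K=[let z :: mulR :: fun]]
11. [C=(z * -3) | E={z↦6} | K=[mulR :: fun]]
12. [C=z | E={z↦6} | K=[mulR :: mulR :: fun]]
13. [C=-3 | E={z↦6} | K=[mulL(6) :: mulR :: fun]]
14. [C=((λz. ((λy. -2) z)) ((λu. u) -4)) | E=∅ | K=[mulL(-18) :: fun]]
15. [C=(λz. ((λy. -2) z)) | E=∅ | K=[arg :: mulL(-18) :: fun]]
16. [C=((λu. u) -4) | E=∅ | K=[fun :: mulL(-18) :: fun]]
17. [C=(λu. u) | E=∅ | K=[arg :: fun :: mulL(-18) :: fun]]
18. [C=-4 | E=∅ | K=[fun :: fun :: mulL(-18) :: fun]]
19. [C=u | E={u↦-4} | K=[fun :: mulL(-18) :: fun]]
20. [C=((λy. -2) z) | E={z↦-4} | K=[mulL(-18) :: fun]]
21. [C=(λy. -2) | E={z↦-4} | K=[arg :: mulL(-18) :: fun]]
22. [C=z | E={z↦-4} | K=[fun :: mulL(-18) :: fun]]
23. [C=-2 | E={y↦-4, z↦-4} | K=[mulL(-18) :: fun]]
24. [C=p | E={p↦36} | K=∅]
→ final value 36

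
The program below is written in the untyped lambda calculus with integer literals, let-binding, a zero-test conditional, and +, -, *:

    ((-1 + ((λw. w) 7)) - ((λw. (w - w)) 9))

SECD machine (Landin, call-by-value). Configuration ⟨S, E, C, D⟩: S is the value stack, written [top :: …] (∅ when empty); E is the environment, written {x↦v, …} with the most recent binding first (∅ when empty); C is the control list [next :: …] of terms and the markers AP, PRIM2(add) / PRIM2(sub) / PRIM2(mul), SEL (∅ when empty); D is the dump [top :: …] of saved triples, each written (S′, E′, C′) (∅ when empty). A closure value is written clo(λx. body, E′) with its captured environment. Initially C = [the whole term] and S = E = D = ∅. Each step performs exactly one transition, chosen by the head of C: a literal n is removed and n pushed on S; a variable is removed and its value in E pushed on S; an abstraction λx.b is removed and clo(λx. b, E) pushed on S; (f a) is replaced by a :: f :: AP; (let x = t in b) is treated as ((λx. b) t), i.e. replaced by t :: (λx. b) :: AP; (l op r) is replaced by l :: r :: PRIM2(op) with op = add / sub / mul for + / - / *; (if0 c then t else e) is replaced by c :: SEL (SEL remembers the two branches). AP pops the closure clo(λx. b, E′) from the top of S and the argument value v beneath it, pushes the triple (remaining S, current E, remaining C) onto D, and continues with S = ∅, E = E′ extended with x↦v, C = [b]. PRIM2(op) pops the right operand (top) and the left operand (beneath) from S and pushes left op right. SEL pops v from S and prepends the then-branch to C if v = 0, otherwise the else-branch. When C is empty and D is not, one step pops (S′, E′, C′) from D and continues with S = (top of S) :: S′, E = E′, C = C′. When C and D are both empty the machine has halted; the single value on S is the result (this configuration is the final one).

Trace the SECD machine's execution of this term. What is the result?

0. [S=∅ | E=∅ | C=[((-1 + ((λw. w) 7)) - ((λw. (w - w)) 9))] | D=∅]
1. [S=∅ | E=∅ | C=[(-1 + ((λw. w) 7)) :: ((λw. (w - w)) 9) :: PRIM2(sub)] | D=∅]
2. [S=∅ | E=∅ | C=[-1 :: ((λw. w) 7) :: PRIM2(add) :: ((λw. (w - w)) 9) :: PRIM2(sub)] | D=∅]
3. [S=[-1] | E=∅ | C=[((λw. w) 7) :: PRIM2(add) :: ((λw. (w - w)) 9) :: PRIM2(sub)] | D=∅]
4. [S=[-1] | E=∅ | C=[7 :: (λw. w) :: AP :: PRIM2(add) :: ((λw. (w - w)) 9) :: PRIM2(sub)] | D=∅]
5. [S=[7 :: -1] | E=∅ | C=[(λw. w) :: AP :: PRIM2(add) :: ((λw. (w - w)) 9) :: PRIM2(sub)] | D=∅]
6. [S=[clo(λw. w, ∅) :: 7 :: -1] | E=∅ | C=[AP :: PRIM2(add) :: ((λw. (w - w)) 9) :: PRIM2(sub)] | D=∅]
7. [S=∅ | E={w↦7} | C=[w] | D=[([-1], ∅, [PRIM2(add) :: ((λw. (w - w)) 9) :: PRIM2(sub)])]]
8. [S=[7] | E={w↦7} | C=∅ | D=[([-1], ∅, [PRIM2(add) :: ((λw. (w - w)) 9) :: PRIM2(sub)])]]
9. [S=[7 :: -1] | E=∅ | C=[PRIM2(add) :: ((λw. (w - w)) 9) :: PRIM2(sub)] | D=∅]
10. [S=[6] | E=∅ | C=[((λw. (w - w)) 9) :: PRIM2(sub)] | D=∅]
11. [S=[6] | E=∅ | C=[9 :: (λw. (w - w)) :: AP :: PRIM2(sub)] | D=∅]
12. [S=[9 :: 6] | E=∅ | C=[(λw. (w - w)) :: AP :: PRIM2(sub)] | D=∅]
13. [S=[clo(λw. (w - w), ∅) :: 9 :: 6] | E=∅ | C=[AP :: PRIM2(sub)] | D=∅]
14. [S=∅ | E={w↦9} | C=[(w - w)] | D=[([6], ∅, [PRIM2(sub)])]]
15. [S=∅ | E={w↦9} | C=[w :: w :: PRIM2(sub)] | D=[([6], ∅, [PRIM2(sub)])]]
16. [S=[9] | E={w↦9} | C=[w :: PRIM2(sub)] | D=[([6], ∅, [PRIM2(sub)])]]
17. [S=[9 :: 9] | E={w↦9} | C=[PRIM2(sub)] | D=[([6], ∅, [PRIM2(sub)])]]
18. [S=[0] | E={w↦9} | C=∅ | D=[([6], ∅, [PRIM2(sub)])]]
19. [S=[0 :: 6] | E=∅ | C=[PRIM2(sub)] | D=∅]
20. [S=[6] | E=∅ | C=∅ | D=∅]
→ final value 6

Answer: 6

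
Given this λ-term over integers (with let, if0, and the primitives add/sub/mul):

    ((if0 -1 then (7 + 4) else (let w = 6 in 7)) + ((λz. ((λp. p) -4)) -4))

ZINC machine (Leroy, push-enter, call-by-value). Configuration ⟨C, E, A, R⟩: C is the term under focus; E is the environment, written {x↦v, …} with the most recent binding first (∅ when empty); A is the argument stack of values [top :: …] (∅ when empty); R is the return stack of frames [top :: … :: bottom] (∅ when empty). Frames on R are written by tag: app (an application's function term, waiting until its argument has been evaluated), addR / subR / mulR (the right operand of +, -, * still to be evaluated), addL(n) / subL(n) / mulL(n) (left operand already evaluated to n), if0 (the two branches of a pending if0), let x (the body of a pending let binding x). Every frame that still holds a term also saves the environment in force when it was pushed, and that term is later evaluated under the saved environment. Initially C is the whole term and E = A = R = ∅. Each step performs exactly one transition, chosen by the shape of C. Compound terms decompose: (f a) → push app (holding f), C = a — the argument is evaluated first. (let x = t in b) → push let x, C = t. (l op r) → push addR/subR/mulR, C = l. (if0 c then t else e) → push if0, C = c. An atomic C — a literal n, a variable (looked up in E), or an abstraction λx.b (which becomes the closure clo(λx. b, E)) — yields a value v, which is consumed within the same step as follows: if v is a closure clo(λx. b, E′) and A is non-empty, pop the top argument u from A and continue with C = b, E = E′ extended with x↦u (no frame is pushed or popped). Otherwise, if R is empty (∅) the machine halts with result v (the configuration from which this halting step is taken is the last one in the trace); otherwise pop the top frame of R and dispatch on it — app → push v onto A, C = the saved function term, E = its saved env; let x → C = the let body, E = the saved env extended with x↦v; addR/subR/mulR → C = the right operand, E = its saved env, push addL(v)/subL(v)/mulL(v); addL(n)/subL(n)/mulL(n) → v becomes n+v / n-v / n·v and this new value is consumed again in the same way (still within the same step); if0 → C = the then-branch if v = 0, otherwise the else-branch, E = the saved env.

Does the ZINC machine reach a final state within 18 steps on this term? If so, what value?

Answer: 3

Execution trace:
[0] <C=((if0 -1 then (7 + 4) else (let w = 6 in 7)) + ((λz. ((λp. p) -4)) -4)), E=∅, A=∅, R=∅>
[1] <C=(if0 -1 then (7 + 4) else (let w = 6 in 7)), E=∅, A=∅, R=[addR]>
[2] <C=-1, E=∅, A=∅, R=[if0 :: addR]>
[3] <C=(let w = 6 in 7), E=∅, A=∅, R=[addR]>
[4] <C=6, E=∅, A=∅, R=[let w :: addR]>
[5] <C=7, E={w↦6}, A=∅, R=[addR]>
[6] <C=((λz. ((λp. p) -4)) -4), E=∅, A=∅, R=[addL(7)]>
[7] <C=-4, E=∅, A=∅, R=[app :: addL(7)]>
[8] <C=(λz. ((λp. p) -4)), E=∅, A=[-4], R=[addL(7)]>
[9] <C=((λp. p) -4), E={z↦-4}, A=∅, R=[addL(7)]>
[10] <C=-4, E={z↦-4}, A=∅, R=[app :: addL(7)]>
[11] <C=(λp. p), E={z↦-4}, A=[-4], R=[addL(7)]>
[12] <C=p, E={p↦-4, z↦-4}, A=∅, R=[addL(7)]>
→ final value 3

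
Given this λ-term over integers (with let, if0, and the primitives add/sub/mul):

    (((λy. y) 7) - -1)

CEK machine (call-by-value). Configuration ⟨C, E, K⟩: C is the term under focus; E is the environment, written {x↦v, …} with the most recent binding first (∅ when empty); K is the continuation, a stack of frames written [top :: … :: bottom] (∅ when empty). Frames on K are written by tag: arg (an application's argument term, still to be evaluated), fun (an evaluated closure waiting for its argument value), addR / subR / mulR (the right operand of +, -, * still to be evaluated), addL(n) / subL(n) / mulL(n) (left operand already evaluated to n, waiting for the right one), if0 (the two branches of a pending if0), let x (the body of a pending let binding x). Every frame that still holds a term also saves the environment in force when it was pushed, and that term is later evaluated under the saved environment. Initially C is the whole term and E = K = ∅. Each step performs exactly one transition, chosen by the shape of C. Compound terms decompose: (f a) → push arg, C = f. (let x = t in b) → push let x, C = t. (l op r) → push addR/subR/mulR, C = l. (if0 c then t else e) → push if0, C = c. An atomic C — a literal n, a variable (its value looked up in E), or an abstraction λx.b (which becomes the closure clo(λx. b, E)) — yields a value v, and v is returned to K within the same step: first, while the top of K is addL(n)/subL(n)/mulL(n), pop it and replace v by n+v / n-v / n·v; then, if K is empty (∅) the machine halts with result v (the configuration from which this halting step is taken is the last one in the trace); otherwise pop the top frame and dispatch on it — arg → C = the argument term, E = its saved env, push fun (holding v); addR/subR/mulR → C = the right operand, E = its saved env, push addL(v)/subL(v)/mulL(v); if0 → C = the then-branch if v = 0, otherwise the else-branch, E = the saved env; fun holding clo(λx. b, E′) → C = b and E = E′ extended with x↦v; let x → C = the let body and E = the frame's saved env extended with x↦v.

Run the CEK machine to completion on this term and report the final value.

0. [C=(((λy. y) 7) - -1) | E=∅ | K=∅]
1. [C=((λy. y) 7) | E=∅ | K=[subR]]
2. [C=(λy. y) | E=∅ | K=[arg :: subR]]
3. [C=7 | E=∅ | K=[fun :: subR]]
4. [C=y | E={y↦7} | K=[subR]]
5. [C=-1 | E=∅ | K=[subL(7)]]
→ final value 8

Answer: 8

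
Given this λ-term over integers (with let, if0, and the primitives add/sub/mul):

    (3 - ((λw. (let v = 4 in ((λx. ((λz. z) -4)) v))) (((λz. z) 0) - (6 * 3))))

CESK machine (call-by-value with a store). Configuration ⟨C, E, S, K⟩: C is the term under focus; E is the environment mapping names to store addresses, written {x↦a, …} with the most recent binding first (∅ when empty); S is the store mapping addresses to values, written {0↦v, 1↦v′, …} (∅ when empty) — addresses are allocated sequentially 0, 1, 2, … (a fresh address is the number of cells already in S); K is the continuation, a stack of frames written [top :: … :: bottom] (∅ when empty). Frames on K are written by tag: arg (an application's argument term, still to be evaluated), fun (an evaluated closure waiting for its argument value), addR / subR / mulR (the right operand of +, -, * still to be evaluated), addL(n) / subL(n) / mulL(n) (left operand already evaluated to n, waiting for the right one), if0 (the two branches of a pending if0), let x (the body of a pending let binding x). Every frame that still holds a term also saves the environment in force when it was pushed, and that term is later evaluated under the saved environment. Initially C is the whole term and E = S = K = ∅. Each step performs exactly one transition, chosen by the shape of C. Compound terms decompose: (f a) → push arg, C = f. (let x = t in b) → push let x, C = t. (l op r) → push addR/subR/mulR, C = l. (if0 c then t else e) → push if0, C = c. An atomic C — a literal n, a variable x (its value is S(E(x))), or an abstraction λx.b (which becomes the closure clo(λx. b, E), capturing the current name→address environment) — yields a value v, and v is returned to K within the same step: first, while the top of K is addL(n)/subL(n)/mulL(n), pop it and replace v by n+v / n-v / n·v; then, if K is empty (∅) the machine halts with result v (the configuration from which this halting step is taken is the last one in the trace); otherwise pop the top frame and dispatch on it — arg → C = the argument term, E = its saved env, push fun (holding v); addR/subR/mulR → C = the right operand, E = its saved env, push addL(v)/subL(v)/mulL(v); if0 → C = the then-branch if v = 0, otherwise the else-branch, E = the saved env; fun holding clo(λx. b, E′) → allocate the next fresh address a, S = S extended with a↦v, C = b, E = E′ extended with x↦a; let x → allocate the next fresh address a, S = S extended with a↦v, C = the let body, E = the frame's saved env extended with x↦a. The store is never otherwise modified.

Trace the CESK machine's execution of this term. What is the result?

t=0: ⟨C=(3 - ((λw. (let v = 4 in ((λx. ((λz. z) -4)) v))) (((λz. z) 0) - (6 * 3)))); E=∅; S=∅; K=∅⟩
t=1: ⟨C=3; E=∅; S=∅; K=[subR]⟩
t=2: ⟨C=((λw. (let v = 4 in ((λx. ((λz. z) -4)) v))) (((λz. z) 0) - (6 * 3))); E=∅; S=∅; K=[subL(3)]⟩
t=3: ⟨C=(λw. (let v = 4 in ((λx. ((λz. z) -4)) v))); E=∅; S=∅; K=[arg :: subL(3)]⟩
t=4: ⟨C=(((λz. z) 0) - (6 * 3)); E=∅; S=∅; K=[fun :: subL(3)]⟩
t=5: ⟨C=((λz. z) 0); E=∅; S=∅; K=[subR :: fun :: subL(3)]⟩
t=6: ⟨C=(λz. z); E=∅; S=∅; K=[arg :: subR :: fun :: subL(3)]⟩
t=7: ⟨C=0; E=∅; S=∅; K=[fun :: subR :: fun :: subL(3)]⟩
t=8: ⟨C=z; E={z↦0}; S={0↦0}; K=[subR :: fun :: subL(3)]⟩
t=9: ⟨C=(6 * 3); E=∅; S={0↦0}; K=[subL(0) :: fun :: subL(3)]⟩
t=10: ⟨C=6; E=∅; S={0↦0}; K=[mulR :: subL(0) :: fun :: subL(3)]⟩
t=11: ⟨C=3; E=∅; S={0↦0}; K=[mulL(6) :: subL(0) :: fun :: subL(3)]⟩
t=12: ⟨C=(let v = 4 in ((λx. ((λz. z) -4)) v)); E={w↦1}; S={0↦0, 1↦-18}; K=[subL(3)]⟩
t=13: ⟨C=4; E={w↦1}; S={0↦0, 1↦-18}; K=[let v :: subL(3)]⟩
t=14: ⟨C=((λx. ((λz. z) -4)) v); E={v↦2, w↦1}; S={0↦0, 1↦-18, 2↦4}; K=[subL(3)]⟩
t=15: ⟨C=(λx. ((λz. z) -4)); E={v↦2, w↦1}; S={0↦0, 1↦-18, 2↦4}; K=[arg :: subL(3)]⟩
t=16: ⟨C=v; E={v↦2, w↦1}; S={0↦0, 1↦-18, 2↦4}; K=[fun :: subL(3)]⟩
t=17: ⟨C=((λz. z) -4); E={x↦3, v↦2, w↦1}; S={0↦0, 1↦-18, 2↦4, 3↦4}; K=[subL(3)]⟩
t=18: ⟨C=(λz. z); E={x↦3, v↦2, w↦1}; S={0↦0, 1↦-18, 2↦4, 3↦4}; K=[arg :: subL(3)]⟩
t=19: ⟨C=-4; E={x↦3, v↦2, w↦1}; S={0↦0, 1↦-18, 2↦4, 3↦4}; K=[fun :: subL(3)]⟩
t=20: ⟨C=z; E={z↦4, x↦3, v↦2, w↦1}; S={0↦0, 1↦-18, 2↦4, 3↦4, 4↦-4}; K=[subL(3)]⟩
→ final value 7

Answer: 7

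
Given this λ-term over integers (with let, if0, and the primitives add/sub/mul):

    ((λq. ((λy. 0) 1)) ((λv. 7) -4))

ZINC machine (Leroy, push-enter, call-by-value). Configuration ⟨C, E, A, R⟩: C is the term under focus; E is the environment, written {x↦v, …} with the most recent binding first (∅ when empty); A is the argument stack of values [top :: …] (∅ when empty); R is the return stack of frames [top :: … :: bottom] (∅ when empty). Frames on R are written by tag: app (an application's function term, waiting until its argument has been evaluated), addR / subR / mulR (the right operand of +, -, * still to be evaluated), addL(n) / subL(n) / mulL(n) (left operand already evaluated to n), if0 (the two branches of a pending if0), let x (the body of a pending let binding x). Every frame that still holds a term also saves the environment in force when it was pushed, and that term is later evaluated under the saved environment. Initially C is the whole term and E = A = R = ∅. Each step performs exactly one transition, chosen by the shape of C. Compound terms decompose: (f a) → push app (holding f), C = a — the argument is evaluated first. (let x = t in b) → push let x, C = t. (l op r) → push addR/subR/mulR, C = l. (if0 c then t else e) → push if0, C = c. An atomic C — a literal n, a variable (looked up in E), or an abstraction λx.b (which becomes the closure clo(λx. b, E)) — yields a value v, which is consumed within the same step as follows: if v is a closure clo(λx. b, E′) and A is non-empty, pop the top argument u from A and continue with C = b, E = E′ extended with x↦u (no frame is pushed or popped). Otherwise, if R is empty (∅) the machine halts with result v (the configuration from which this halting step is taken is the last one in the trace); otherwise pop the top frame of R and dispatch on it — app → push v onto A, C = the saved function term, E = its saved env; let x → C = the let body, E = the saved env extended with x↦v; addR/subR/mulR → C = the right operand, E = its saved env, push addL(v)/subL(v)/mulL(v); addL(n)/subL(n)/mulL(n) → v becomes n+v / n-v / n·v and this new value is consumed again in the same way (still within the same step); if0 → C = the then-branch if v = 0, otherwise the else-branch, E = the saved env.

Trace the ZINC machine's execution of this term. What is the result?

t=0: <C=((λq. ((λy. 0) 1)) ((λv. 7) -4)), E=∅, A=∅, R=∅>
t=1: <C=((λv. 7) -4), E=∅, A=∅, R=[app]>
t=2: <C=-4, E=∅, A=∅, R=[app :: app]>
t=3: <C=(λv. 7), E=∅, A=[-4], R=[app]>
t=4: <C=7, E={v↦-4}, A=∅, R=[app]>
t=5: <C=(λq. ((λy. 0) 1)), E=∅, A=[7], R=∅>
t=6: <C=((λy. 0) 1), E={q↦7}, A=∅, R=∅>
t=7: <C=1, E={q↦7}, A=∅, R=[app]>
t=8: <C=(λy. 0), E={q↦7}, A=[1], R=∅>
t=9: <C=0, E={y↦1, q↦7}, A=∅, R=∅>
→ final value 0

Answer: 0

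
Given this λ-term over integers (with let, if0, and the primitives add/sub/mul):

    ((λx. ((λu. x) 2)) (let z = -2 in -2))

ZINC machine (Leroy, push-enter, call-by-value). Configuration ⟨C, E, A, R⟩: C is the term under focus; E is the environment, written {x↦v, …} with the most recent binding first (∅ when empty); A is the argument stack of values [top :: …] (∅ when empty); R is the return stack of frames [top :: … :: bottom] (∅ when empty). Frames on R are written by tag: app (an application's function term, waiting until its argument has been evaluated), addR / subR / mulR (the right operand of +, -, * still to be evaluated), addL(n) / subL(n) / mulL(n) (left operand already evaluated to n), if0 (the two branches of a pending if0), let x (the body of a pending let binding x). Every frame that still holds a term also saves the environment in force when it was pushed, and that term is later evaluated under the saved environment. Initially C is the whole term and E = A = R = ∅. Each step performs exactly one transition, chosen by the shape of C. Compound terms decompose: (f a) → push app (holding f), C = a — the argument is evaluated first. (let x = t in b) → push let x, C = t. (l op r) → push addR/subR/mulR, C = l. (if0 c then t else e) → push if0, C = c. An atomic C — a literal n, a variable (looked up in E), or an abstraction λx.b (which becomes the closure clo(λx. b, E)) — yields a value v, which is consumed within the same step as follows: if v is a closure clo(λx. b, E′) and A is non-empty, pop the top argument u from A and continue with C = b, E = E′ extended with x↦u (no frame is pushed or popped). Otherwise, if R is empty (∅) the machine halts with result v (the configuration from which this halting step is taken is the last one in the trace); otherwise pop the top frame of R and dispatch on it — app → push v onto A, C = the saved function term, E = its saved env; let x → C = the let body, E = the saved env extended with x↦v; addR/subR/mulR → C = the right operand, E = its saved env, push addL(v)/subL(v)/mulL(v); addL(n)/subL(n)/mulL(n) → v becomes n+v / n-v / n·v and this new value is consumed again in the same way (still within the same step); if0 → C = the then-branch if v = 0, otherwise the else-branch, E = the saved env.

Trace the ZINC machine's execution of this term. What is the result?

Answer: -2

Execution trace:
t=0: ⟨C=((λx. ((λu. x) 2)) (let z = -2 in -2)); E=∅; A=∅; R=∅⟩
t=1: ⟨C=(let z = -2 in -2); E=∅; A=∅; R=[app]⟩
t=2: ⟨C=-2; E=∅; A=∅; R=[let z :: app]⟩
t=3: ⟨C=-2; E={z↦-2}; A=∅; R=[app]⟩
t=4: ⟨C=(λx. ((λu. x) 2)); E=∅; A=[-2]; R=∅⟩
t=5: ⟨C=((λu. x) 2); E={x↦-2}; A=∅; R=∅⟩
t=6: ⟨C=2; E={x↦-2}; A=∅; R=[app]⟩
t=7: ⟨C=(λu. x); E={x↦-2}; A=[2]; R=∅⟩
t=8: ⟨C=x; E={u↦2, x↦-2}; A=∅; R=∅⟩
→ final value -2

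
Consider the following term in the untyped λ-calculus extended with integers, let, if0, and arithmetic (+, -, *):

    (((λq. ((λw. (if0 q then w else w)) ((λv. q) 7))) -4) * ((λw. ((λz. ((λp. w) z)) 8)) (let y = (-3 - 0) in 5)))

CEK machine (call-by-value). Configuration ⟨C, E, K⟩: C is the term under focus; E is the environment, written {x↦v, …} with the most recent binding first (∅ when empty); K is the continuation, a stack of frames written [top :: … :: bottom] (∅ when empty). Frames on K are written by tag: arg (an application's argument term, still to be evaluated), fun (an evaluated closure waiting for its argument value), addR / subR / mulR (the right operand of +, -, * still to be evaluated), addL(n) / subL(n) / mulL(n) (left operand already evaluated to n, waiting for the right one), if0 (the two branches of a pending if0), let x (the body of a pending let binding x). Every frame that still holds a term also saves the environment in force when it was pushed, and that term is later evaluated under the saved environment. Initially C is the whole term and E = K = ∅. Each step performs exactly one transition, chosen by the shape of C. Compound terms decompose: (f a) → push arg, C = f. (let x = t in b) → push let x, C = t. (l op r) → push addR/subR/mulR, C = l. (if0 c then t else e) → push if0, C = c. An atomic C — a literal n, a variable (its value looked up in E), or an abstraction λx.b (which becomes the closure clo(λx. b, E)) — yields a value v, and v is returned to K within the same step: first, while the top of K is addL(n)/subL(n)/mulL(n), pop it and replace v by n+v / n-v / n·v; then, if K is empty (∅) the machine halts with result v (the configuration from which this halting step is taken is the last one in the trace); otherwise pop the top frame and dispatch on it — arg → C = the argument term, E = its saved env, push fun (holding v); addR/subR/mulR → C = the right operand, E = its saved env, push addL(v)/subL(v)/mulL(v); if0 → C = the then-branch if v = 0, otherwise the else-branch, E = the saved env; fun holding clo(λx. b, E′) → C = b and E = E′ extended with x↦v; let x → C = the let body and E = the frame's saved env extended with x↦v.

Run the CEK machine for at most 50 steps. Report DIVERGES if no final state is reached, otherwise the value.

step 0: [C=(((λq. ((λw. (if0 q then w else w)) ((λv. q) 7))) -4) * ((λw. ((λz. ((λp. w) z)) 8)) (let y = (-3 - 0) in 5))) | E=∅ | K=∅]
step 1: [C=((λq. ((λw. (if0 q then w else w)) ((λv. q) 7))) -4) | E=∅ | K=[mulR]]
step 2: [C=(λq. ((λw. (if0 q then w else w)) ((λv. q) 7))) | E=∅ | K=[arg :: mulR]]
step 3: [C=-4 | E=∅ | K=[fun :: mulR]]
step 4: [C=((λw. (if0 q then w else w)) ((λv. q) 7)) | E={q↦-4} | K=[mulR]]
step 5: [C=(λw. (if0 q then w else w)) | E={q↦-4} | K=[arg :: mulR]]
step 6: [C=((λv. q) 7) | E={q↦-4} | K=[fun :: mulR]]
step 7: [C=(λv. q) | E={q↦-4} | K=[arg :: fun :: mulR]]
step 8: [C=7 | E={q↦-4} | K=[fun :: fun :: mulR]]
step 9: [C=q | E={v↦7, q↦-4} | K=[fun :: mulR]]
step 10: [C=(if0 q then w else w) | E={w↦-4, q↦-4} | K=[mulR]]
step 11: [C=q | E={w↦-4, q↦-4} | K=[if0 :: mulR]]
step 12: [C=w | E={w↦-4, q↦-4} | K=[mulR]]
step 13: [C=((λw. ((λz. ((λp. w) z)) 8)) (let y = (-3 - 0) in 5)) | E=∅ | K=[mulL(-4)]]
step 14: [C=(λw. ((λz. ((λp. w) z)) 8)) | E=∅ | K=[arg :: mulL(-4)]]
step 15: [C=(let y = (-3 - 0) in 5) | E=∅ | K=[fun :: mulL(-4)]]
step 16: [C=(-3 - 0) | E=∅ | K=[let y :: fun :: mulL(-4)]]
step 17: [C=-3 | E=∅ | K=[subR :: let y :: fun :: mulL(-4)]]
step 18: [C=0 | E=∅ | K=[subL(-3) :: let y :: fun :: mulL(-4)]]
step 19: [C=5 | E={y↦-3} | K=[fun :: mulL(-4)]]
step 20: [C=((λz. ((λp. w) z)) 8) | E={w↦5} | K=[mulL(-4)]]
step 21: [C=(λz. ((λp. w) z)) | E={w↦5} | K=[arg :: mulL(-4)]]
step 22: [C=8 | E={w↦5} | K=[fun :: mulL(-4)]]
step 23: [C=((λp. w) z) | E={z↦8, w↦5} | K=[mulL(-4)]]
step 24: [C=(λp. w) | E={z↦8, w↦5} | K=[arg :: mulL(-4)]]
step 25: [C=z | E={z↦8, w↦5} | K=[fun :: mulL(-4)]]
step 26: [C=w | E={p↦8, z↦8, w↦5} | K=[mulL(-4)]]
→ final value -20

Answer: -20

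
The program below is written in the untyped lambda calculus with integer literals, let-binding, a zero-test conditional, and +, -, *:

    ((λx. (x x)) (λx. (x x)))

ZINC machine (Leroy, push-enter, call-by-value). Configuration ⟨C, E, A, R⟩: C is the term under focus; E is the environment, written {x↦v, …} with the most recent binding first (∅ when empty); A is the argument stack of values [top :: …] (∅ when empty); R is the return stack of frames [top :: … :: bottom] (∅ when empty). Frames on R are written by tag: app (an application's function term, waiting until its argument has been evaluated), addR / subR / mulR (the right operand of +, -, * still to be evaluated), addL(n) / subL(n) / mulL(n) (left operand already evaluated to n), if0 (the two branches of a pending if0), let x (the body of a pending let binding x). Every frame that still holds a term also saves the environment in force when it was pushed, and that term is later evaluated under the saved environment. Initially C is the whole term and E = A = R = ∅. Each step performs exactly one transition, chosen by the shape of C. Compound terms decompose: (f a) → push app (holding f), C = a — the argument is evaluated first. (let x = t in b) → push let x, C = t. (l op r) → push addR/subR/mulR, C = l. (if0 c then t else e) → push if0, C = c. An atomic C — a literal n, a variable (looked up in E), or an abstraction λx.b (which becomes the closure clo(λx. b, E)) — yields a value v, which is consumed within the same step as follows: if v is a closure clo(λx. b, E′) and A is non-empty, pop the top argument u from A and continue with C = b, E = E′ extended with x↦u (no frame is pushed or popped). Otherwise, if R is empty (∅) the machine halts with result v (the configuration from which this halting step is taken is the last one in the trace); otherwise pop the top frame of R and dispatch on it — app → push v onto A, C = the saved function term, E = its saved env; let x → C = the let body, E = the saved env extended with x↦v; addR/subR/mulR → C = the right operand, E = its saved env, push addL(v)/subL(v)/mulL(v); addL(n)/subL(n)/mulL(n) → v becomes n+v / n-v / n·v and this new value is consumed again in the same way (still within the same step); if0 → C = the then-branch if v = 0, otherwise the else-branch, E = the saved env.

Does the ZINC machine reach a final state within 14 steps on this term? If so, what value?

Answer: DIVERGES (no final state within 14 steps)

Execution trace:
step 0: ⟨C=((λx. (x x)) (λx. (x x))); E=∅; A=∅; R=∅⟩
step 1: ⟨C=(λx. (x x)); E=∅; A=∅; R=[app]⟩
step 2: ⟨C=(λx. (x x)); E=∅; A=[clo(λx. (x x), ∅)]; R=∅⟩
step 3: ⟨C=(x x); E={x↦clo(λx. (x x), ∅)}; A=∅; R=∅⟩
step 4: ⟨C=x; E={x↦clo(λx. (x x), ∅)}; A=∅; R=[app]⟩
step 5: ⟨C=x; E={x↦clo(λx. (x x), ∅)}; A=[clo(λx. (x x), ∅)]; R=∅⟩
… configuration repeats with period 3 (steps 3–5 recur indefinitely) …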